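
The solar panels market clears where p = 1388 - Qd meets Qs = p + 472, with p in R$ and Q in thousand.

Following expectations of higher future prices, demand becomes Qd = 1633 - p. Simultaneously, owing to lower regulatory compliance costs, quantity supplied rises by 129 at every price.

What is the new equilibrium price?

Original equilibrium: 1388 - p = p + 472 gives 916 = 2p, so p = 458 and Q = 930.
The shock moves the curves to Qd = 1633 - p and Qs = p + 601.
New equilibrium: 1633 - p = p + 601 ⇒ 1032 = 2p ⇒ p = 516, Q = 1117.

516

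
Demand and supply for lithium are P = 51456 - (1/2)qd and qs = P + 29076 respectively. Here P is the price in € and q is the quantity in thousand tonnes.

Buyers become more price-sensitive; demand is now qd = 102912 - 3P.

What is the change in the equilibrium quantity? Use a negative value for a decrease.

-6153

Solve the original market: 102912 - 2P = P + 29076, hence P = 24612 and q = 53688.
With the change applied: demand qd = 102912 - 3P, supply qs = P + 29076.
Equate the new curves: 102912 - 3P = P + 29076, giving 73836 = 4P, P = 18459, q = 47535.
Δq = 47535 − 53688 = -6153.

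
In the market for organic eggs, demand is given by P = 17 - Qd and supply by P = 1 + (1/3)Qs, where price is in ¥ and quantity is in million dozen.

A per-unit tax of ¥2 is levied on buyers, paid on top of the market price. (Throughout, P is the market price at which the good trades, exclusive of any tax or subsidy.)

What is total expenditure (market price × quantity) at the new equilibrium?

Initially, 17 - P = 3P - 3, so 20 = 4P and P = 5, Q = 12.
Since buyers pay the price plus the tax, the effective demand curve becomes Qd = 15 - P.
Clearing the new market: 15 - P = 3P - 3, so P = 4.5 and Q = 10.5.
New expenditure = 4.5 × 10.5 = 47.25.

47.25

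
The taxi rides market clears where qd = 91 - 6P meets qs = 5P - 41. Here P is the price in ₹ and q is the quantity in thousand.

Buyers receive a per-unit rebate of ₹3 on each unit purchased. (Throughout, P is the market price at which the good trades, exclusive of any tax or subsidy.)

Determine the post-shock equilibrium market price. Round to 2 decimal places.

Before the shock: 91 - 6P = 5P - 41 ⇒ 132 = 11P ⇒ P = 12, q = 19.
Since buyers' out-of-pocket price is the market price minus the rebate, the effective demand curve becomes qd = 109 - 6P.
Setting them equal: 109 - 6P = 5P - 41 → 150 = 11P, so P = 150/11 ≈ 13.6364 and q = 299/11 ≈ 27.1818.

13.64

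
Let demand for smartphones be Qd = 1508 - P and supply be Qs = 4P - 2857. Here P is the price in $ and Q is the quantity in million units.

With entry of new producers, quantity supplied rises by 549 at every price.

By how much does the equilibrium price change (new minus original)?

-109.8

Original equilibrium: 1508 - P = 4P - 2857 gives 4365 = 5P, so P = 873 and Q = 635.
With the change applied: demand Qd = 1508 - P, supply Qs = 4P - 2308.
Setting them equal: 1508 - P = 4P - 2308 → 3816 = 5P, so P = 763.2 and Q = 744.8.
ΔP = 763.2 − 873 = -109.8.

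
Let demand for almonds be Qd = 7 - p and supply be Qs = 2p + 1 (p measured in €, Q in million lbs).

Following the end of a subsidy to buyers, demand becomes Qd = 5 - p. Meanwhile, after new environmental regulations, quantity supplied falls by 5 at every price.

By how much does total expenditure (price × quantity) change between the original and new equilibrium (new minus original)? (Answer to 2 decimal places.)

Solve the original market: 7 - p = 2p + 1, hence p = 2 and Q = 5.
With the change applied: demand Qd = 5 - p, supply Qs = 2p - 4.
Setting them equal: 5 - p = 2p - 4 → 9 = 3p, so p = 3 and Q = 2.
Expenditure moves from 2×5 = 10 to 3×2 = 6; change = -4.00.

-4.00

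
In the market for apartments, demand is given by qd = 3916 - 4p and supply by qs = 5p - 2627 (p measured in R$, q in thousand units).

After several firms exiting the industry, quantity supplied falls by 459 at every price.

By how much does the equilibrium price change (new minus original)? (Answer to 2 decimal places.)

+51.00

Solve the original market: 3916 - 4p = 5p - 2627, hence p = 727 and q = 1008.
The new curves are qd = 3916 - 4p (demand) and qs = 5p - 3086 (supply).
Equate the new curves: 3916 - 4p = 5p - 3086, giving 7002 = 9p, p = 778, q = 804.
Δp = 778 − 727 = +51.00.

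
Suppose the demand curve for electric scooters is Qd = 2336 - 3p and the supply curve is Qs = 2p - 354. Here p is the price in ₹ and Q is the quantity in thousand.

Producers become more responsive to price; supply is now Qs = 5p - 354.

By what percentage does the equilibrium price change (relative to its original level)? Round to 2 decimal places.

-37.50

Original equilibrium: 2336 - 3p = 2p - 354 gives 2690 = 5p, so p = 538 and Q = 722.
The shock moves the curves to Qd = 2336 - 3p and Qs = 5p - 354.
Clearing the new market: 2336 - 3p = 5p - 354, so p = 336.25 and Q = 1327.25.
%Δp = (336.25 − 538) / 538 × 100 = -37.50%.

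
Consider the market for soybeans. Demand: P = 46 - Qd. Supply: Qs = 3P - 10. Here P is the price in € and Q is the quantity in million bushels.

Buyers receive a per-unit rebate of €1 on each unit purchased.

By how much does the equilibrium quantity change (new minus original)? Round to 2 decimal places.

Original equilibrium: 46 - P = 3P - 10 gives 56 = 4P, so P = 14 and Q = 32.
Since buyers' out-of-pocket price is the market price minus the rebate, the effective demand curve becomes Qd = 47 - P.
Setting them equal: 47 - P = 3P - 10 → 57 = 4P, so P = 14.25 and Q = 32.75.
ΔQ = 32.75 − 32 = +0.75.

+0.75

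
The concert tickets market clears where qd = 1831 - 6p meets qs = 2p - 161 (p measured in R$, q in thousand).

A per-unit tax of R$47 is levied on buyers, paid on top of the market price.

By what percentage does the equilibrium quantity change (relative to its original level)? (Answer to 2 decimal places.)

-20.92

Original equilibrium: 1831 - 6p = 2p - 161 gives 1992 = 8p, so p = 249 and q = 337.
Since buyers pay the price plus the tax, the effective demand curve becomes qd = 1549 - 6p.
Setting them equal: 1549 - 6p = 2p - 161 → 1710 = 8p, so p = 213.75 and q = 266.5.
%Δq = (266.5 − 337) / 337 × 100 = -20.92%.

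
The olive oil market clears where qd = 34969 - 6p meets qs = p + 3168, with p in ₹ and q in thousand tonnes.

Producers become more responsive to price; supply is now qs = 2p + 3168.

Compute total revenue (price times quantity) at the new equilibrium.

44196433.53125

Before the shock: 34969 - 6p = p + 3168 ⇒ 31801 = 7p ⇒ p = 4543, q = 7711.
The shock moves the curves to qd = 34969 - 6p and qs = 2p + 3168.
Setting them equal: 34969 - 6p = 2p + 3168 → 31801 = 8p, so p = 3975.125 and q = 11118.25.
New expenditure = 3975.125 × 11118.25 = 44196433.53125.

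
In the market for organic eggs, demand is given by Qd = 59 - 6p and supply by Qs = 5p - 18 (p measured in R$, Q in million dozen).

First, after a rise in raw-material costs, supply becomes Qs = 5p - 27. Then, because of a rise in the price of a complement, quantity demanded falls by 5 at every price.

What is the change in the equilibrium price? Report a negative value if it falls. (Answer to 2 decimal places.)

Before the shock: 59 - 6p = 5p - 18 ⇒ 77 = 11p ⇒ p = 7, Q = 17.
The shock moves the curves to Qd = 54 - 6p and Qs = 5p - 27.
New equilibrium: 54 - 6p = 5p - 27 ⇒ 81 = 11p ⇒ p = 81/11 ≈ 7.3636, Q = 108/11 ≈ 9.8182.
Δp = 7.3636 − 7 = +0.36.

+0.36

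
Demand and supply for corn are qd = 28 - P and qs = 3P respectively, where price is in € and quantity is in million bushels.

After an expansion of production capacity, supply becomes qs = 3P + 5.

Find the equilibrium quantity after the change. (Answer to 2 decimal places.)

Before the shock: 28 - P = 3P ⇒ 28 = 4P ⇒ P = 7, q = 21.
The shock moves the curves to qd = 28 - P and qs = 3P + 5.
Setting them equal: 28 - P = 3P + 5 → 23 = 4P, so P = 5.75 and q = 22.25.

22.25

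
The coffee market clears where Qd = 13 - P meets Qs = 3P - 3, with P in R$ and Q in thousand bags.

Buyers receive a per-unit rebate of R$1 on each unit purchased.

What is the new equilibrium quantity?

9.75

Initially, 13 - P = 3P - 3, so 16 = 4P and P = 4, Q = 9.
Since buyers' out-of-pocket price is the market price minus the rebate, the effective demand curve becomes Qd = 14 - P.
Clearing the new market: 14 - P = 3P - 3, so P = 4.25 and Q = 9.75.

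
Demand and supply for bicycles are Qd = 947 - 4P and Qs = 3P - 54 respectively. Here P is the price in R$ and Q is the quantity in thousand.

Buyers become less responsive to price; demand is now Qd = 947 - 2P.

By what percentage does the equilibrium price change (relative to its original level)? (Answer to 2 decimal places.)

+40.00

Original equilibrium: 947 - 4P = 3P - 54 gives 1001 = 7P, so P = 143 and Q = 375.
With the change applied: demand Qd = 947 - 2P, supply Qs = 3P - 54.
Clearing the new market: 947 - 2P = 3P - 54, so P = 200.2 and Q = 546.6.
%ΔP = (200.2 − 143) / 143 × 100 = +40.00%.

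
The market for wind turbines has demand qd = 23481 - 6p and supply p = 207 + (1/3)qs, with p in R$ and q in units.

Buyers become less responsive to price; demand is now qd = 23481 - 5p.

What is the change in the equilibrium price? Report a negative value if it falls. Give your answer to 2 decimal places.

Initially, 23481 - 6p = 3p - 621, so 24102 = 9p and p = 2678, q = 7413.
The new curves are qd = 23481 - 5p (demand) and qs = 3p - 621 (supply).
New equilibrium: 23481 - 5p = 3p - 621 ⇒ 24102 = 8p ⇒ p = 3012.75, q = 8417.25.
Δp = 3012.75 − 2678 = +334.75.

+334.75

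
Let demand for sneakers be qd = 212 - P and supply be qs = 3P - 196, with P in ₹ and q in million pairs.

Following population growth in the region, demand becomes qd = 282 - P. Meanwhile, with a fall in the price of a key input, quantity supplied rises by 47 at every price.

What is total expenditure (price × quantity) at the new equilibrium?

Solve the original market: 212 - P = 3P - 196, hence P = 102 and q = 110.
After the shift, demand is qd = 282 - P and supply is qs = 3P - 149.
Setting them equal: 282 - P = 3P - 149 → 431 = 4P, so P = 107.75 and q = 174.25.
New expenditure = 107.75 × 174.25 = 18775.4375.

18775.4375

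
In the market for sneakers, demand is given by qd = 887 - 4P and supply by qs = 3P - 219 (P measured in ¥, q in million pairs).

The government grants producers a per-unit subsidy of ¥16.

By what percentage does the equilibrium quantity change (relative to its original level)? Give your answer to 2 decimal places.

Initially, 887 - 4P = 3P - 219, so 1106 = 7P and P = 158, q = 255.
Since sellers receive the price plus the subsidy, the effective supply curve becomes qs = 3P - 171.
Clearing the new market: 887 - 4P = 3P - 171, so P = 1058/7 ≈ 151.1429 and q = 1977/7 ≈ 282.4286.
%Δq = (282.4286 − 255) / 255 × 100 = +10.76%.

+10.76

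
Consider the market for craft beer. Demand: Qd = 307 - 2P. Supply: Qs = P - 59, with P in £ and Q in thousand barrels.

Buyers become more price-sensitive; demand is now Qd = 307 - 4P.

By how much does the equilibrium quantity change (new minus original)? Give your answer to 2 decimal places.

Solve the original market: 307 - 2P = P - 59, hence P = 122 and Q = 63.
The new curves are Qd = 307 - 4P (demand) and Qs = P - 59 (supply).
Equate the new curves: 307 - 4P = P - 59, giving 366 = 5P, P = 73.2, Q = 14.2.
ΔQ = 14.2 − 63 = -48.80.

-48.80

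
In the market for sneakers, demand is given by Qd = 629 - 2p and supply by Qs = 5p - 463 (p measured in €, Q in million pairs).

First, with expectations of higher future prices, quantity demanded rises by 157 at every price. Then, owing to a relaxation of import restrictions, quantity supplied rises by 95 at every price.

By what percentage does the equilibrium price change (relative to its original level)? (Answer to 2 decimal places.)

+5.68

Solve the original market: 629 - 2p = 5p - 463, hence p = 156 and Q = 317.
The shock moves the curves to Qd = 786 - 2p and Qs = 5p - 368.
Equate the new curves: 786 - 2p = 5p - 368, giving 1154 = 7p, p = 1154/7 ≈ 164.8571, Q = 3194/7 ≈ 456.2857.
%Δp = (164.8571 − 156) / 156 × 100 = +5.68%.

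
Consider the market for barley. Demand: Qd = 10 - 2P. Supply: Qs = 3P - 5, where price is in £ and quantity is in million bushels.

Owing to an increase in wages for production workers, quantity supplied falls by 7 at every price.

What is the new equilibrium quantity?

Before the shock: 10 - 2P = 3P - 5 ⇒ 15 = 5P ⇒ P = 3, Q = 4.
With the change applied: demand Qd = 10 - 2P, supply Qs = 3P - 12.
Equate the new curves: 10 - 2P = 3P - 12, giving 22 = 5P, P = 4.4, Q = 1.2.

1.2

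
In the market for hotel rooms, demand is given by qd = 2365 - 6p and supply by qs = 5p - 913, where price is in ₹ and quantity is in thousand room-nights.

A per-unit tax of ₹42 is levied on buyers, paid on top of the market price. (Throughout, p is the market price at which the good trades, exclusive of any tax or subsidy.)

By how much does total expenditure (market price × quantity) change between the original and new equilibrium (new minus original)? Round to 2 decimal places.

-44728.96

Before the shock: 2365 - 6p = 5p - 913 ⇒ 3278 = 11p ⇒ p = 298, q = 577.
Since buyers pay the price plus the tax, the effective demand curve becomes qd = 2113 - 6p.
Clearing the new market: 2113 - 6p = 5p - 913, so p = 3026/11 ≈ 275.0909 and q = 5087/11 ≈ 462.4545.
Expenditure moves from 298×577 = 171946 to 275.0909×462.4545 = 127217.0413; change = -44728.96.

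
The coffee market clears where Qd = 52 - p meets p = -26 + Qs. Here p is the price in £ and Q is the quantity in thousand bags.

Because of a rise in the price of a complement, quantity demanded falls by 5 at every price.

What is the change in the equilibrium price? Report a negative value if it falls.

Solve the original market: 52 - p = p + 26, hence p = 13 and Q = 39.
With the change applied: demand Qd = 47 - p, supply Qs = p + 26.
Equate the new curves: 47 - p = p + 26, giving 21 = 2p, p = 10.5, Q = 36.5.
Δp = 10.5 − 13 = -2.5.

-2.5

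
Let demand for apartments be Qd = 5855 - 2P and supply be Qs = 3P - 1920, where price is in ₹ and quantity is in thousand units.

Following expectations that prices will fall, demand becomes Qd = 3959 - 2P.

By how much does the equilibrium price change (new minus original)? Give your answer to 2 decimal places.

Original equilibrium: 5855 - 2P = 3P - 1920 gives 7775 = 5P, so P = 1555 and Q = 2745.
The new curves are Qd = 3959 - 2P (demand) and Qs = 3P - 1920 (supply).
Equate the new curves: 3959 - 2P = 3P - 1920, giving 5879 = 5P, P = 1175.8, Q = 1607.4.
ΔP = 1175.8 − 1555 = -379.20.

-379.20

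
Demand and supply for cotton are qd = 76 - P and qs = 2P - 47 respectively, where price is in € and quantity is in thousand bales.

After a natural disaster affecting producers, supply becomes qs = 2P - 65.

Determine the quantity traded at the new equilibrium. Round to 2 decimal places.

29.00

Initially, 76 - P = 2P - 47, so 123 = 3P and P = 41, q = 35.
The shock moves the curves to qd = 76 - P and qs = 2P - 65.
Clearing the new market: 76 - P = 2P - 65, so P = 47 and q = 29.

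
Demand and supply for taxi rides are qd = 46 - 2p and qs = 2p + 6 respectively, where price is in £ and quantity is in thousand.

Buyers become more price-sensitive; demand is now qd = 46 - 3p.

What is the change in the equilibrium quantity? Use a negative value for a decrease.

-4

Before the shock: 46 - 2p = 2p + 6 ⇒ 40 = 4p ⇒ p = 10, q = 26.
The new curves are qd = 46 - 3p (demand) and qs = 2p + 6 (supply).
New equilibrium: 46 - 3p = 2p + 6 ⇒ 40 = 5p ⇒ p = 8, q = 22.
Δq = 22 − 26 = -4.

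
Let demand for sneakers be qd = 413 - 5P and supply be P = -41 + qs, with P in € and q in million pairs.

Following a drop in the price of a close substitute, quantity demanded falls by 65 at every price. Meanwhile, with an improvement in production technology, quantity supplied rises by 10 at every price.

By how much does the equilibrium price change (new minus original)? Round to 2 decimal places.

-12.50

Before the shock: 413 - 5P = P + 41 ⇒ 372 = 6P ⇒ P = 62, q = 103.
With the change applied: demand qd = 348 - 5P, supply qs = P + 51.
New equilibrium: 348 - 5P = P + 51 ⇒ 297 = 6P ⇒ P = 49.5, q = 100.5.
ΔP = 49.5 − 62 = -12.50.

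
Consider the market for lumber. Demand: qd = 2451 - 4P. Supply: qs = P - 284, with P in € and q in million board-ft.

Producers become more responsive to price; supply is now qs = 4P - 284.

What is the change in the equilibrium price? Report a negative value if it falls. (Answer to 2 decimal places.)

Solve the original market: 2451 - 4P = P - 284, hence P = 547 and q = 263.
The new curves are qd = 2451 - 4P (demand) and qs = 4P - 284 (supply).
Equate the new curves: 2451 - 4P = 4P - 284, giving 2735 = 8P, P = 341.875, q = 1083.5.
ΔP = 341.875 − 547 = -205.13.

-205.13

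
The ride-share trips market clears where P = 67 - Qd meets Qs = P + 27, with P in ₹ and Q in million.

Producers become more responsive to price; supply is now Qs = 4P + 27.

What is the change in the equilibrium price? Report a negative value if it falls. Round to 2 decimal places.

Initially, 67 - P = P + 27, so 40 = 2P and P = 20, Q = 47.
The shock moves the curves to Qd = 67 - P and Qs = 4P + 27.
Clearing the new market: 67 - P = 4P + 27, so P = 8 and Q = 59.
ΔP = 8 − 20 = -12.00.

-12.00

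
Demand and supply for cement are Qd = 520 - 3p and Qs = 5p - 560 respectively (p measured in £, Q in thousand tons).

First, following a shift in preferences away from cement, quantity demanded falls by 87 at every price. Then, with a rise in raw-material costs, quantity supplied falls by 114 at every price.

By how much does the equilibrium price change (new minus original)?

+3.375

Initially, 520 - 3p = 5p - 560, so 1080 = 8p and p = 135, Q = 115.
The shock moves the curves to Qd = 433 - 3p and Qs = 5p - 674.
Clearing the new market: 433 - 3p = 5p - 674, so p = 138.375 and Q = 17.875.
Δp = 138.375 − 135 = +3.375.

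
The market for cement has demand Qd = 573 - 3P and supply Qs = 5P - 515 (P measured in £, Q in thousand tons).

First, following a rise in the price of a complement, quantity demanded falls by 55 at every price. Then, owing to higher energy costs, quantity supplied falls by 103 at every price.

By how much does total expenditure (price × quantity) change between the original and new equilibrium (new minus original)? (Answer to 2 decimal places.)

Solve the original market: 573 - 3P = 5P - 515, hence P = 136 and Q = 165.
With the change applied: demand Qd = 518 - 3P, supply Qs = 5P - 618.
New equilibrium: 518 - 3P = 5P - 618 ⇒ 1136 = 8P ⇒ P = 142, Q = 92.
Expenditure moves from 136×165 = 22440 to 142×92 = 13064; change = -9376.00.

-9376.00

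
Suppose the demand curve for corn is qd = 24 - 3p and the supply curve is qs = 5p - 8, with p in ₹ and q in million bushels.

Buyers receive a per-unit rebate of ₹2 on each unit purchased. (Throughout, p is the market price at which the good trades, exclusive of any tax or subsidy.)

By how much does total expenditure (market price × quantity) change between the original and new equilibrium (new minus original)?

Initially, 24 - 3p = 5p - 8, so 32 = 8p and p = 4, q = 12.
Since buyers' out-of-pocket price is the market price minus the rebate, the effective demand curve becomes qd = 30 - 3p.
Equate the new curves: 30 - 3p = 5p - 8, giving 38 = 8p, p = 4.75, q = 15.75.
Expenditure moves from 4×12 = 48 to 4.75×15.75 = 74.8125; change = +26.8125.

+26.8125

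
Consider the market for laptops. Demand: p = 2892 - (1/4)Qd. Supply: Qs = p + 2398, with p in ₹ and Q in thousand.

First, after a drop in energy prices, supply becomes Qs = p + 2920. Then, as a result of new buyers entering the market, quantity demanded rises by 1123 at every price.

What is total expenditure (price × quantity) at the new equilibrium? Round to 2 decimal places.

Solve the original market: 11568 - 4p = p + 2398, hence p = 1834 and Q = 4232.
With the change applied: demand Qd = 12691 - 4p, supply Qs = p + 2920.
Clearing the new market: 12691 - 4p = p + 2920, so p = 1954.2 and Q = 4874.2.
New expenditure = 1954.2 × 4874.2 = 9525161.64.

9525161.64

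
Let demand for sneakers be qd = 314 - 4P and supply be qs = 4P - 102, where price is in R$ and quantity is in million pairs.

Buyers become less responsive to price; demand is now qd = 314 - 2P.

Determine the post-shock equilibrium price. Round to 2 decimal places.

Before the shock: 314 - 4P = 4P - 102 ⇒ 416 = 8P ⇒ P = 52, q = 106.
With the change applied: demand qd = 314 - 2P, supply qs = 4P - 102.
Equate the new curves: 314 - 2P = 4P - 102, giving 416 = 6P, P = 208/3 ≈ 69.3333, q = 526/3 ≈ 175.3333.

69.33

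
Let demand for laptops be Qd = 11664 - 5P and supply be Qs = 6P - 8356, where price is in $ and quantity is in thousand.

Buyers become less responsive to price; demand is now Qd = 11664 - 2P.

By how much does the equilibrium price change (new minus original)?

Initially, 11664 - 5P = 6P - 8356, so 20020 = 11P and P = 1820, Q = 2564.
With the change applied: demand Qd = 11664 - 2P, supply Qs = 6P - 8356.
Equate the new curves: 11664 - 2P = 6P - 8356, giving 20020 = 8P, P = 2502.5, Q = 6659.
ΔP = 2502.5 − 1820 = +682.5.

+682.5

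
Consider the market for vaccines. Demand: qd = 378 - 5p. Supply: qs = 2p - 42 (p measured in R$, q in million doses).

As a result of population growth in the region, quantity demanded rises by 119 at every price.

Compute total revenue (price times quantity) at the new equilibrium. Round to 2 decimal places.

Before the shock: 378 - 5p = 2p - 42 ⇒ 420 = 7p ⇒ p = 60, q = 78.
After the shift, demand is qd = 497 - 5p and supply is qs = 2p - 42.
Clearing the new market: 497 - 5p = 2p - 42, so p = 77 and q = 112.
New expenditure = 77 × 112 = 8624.00.

8624.00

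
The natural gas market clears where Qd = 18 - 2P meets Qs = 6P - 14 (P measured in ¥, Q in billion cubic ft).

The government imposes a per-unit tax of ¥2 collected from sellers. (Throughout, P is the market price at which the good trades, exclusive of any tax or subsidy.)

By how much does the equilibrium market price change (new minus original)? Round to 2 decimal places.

Solve the original market: 18 - 2P = 6P - 14, hence P = 4 and Q = 10.
Since sellers keep the price net of the tax, the effective supply curve becomes Qs = 6P - 26.
Equate the new curves: 18 - 2P = 6P - 26, giving 44 = 8P, P = 5.5, Q = 7.
ΔP = 5.5 − 4 = +1.50.

+1.50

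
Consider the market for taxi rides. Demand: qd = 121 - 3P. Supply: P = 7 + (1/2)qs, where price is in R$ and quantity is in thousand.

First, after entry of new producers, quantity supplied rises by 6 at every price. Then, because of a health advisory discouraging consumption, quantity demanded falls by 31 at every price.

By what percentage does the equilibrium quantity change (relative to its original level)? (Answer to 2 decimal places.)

Original equilibrium: 121 - 3P = 2P - 14 gives 135 = 5P, so P = 27 and q = 40.
After the shift, demand is qd = 90 - 3P and supply is qs = 2P - 8.
Clearing the new market: 90 - 3P = 2P - 8, so P = 19.6 and q = 31.2.
%Δq = (31.2 − 40) / 40 × 100 = -22.00%.

-22.00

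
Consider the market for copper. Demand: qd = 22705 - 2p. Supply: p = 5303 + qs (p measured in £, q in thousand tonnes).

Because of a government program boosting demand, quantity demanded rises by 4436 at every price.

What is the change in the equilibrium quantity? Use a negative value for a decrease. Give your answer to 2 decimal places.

+1478.67

Solve the original market: 22705 - 2p = p - 5303, hence p = 9336 and q = 4033.
The shock moves the curves to qd = 27141 - 2p and qs = p - 5303.
New equilibrium: 27141 - 2p = p - 5303 ⇒ 32444 = 3p ⇒ p = 32444/3 ≈ 10814.6667, q = 16535/3 ≈ 5511.6667.
Δq = 5511.6667 − 4033 = +1478.67.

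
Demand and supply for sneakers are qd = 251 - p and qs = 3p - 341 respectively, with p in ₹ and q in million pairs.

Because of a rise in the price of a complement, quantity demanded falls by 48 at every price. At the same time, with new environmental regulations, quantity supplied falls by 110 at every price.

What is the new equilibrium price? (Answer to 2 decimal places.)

163.50

Before the shock: 251 - p = 3p - 341 ⇒ 592 = 4p ⇒ p = 148, q = 103.
The new curves are qd = 203 - p (demand) and qs = 3p - 451 (supply).
Equate the new curves: 203 - p = 3p - 451, giving 654 = 4p, p = 163.5, q = 39.5.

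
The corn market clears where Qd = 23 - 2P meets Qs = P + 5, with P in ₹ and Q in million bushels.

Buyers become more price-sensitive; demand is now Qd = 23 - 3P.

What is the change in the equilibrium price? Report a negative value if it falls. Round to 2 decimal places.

-1.50

Initially, 23 - 2P = P + 5, so 18 = 3P and P = 6, Q = 11.
The new curves are Qd = 23 - 3P (demand) and Qs = P + 5 (supply).
Setting them equal: 23 - 3P = P + 5 → 18 = 4P, so P = 4.5 and Q = 9.5.
ΔP = 4.5 − 6 = -1.50.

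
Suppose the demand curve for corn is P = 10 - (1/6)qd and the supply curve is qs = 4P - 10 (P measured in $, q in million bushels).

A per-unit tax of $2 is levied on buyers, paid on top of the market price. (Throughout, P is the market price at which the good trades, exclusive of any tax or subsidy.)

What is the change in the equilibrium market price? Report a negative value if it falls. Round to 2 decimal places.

Original equilibrium: 60 - 6P = 4P - 10 gives 70 = 10P, so P = 7 and q = 18.
Since buyers pay the price plus the tax, the effective demand curve becomes qd = 48 - 6P.
Setting them equal: 48 - 6P = 4P - 10 → 58 = 10P, so P = 5.8 and q = 13.2.
ΔP = 5.8 − 7 = -1.20.

-1.20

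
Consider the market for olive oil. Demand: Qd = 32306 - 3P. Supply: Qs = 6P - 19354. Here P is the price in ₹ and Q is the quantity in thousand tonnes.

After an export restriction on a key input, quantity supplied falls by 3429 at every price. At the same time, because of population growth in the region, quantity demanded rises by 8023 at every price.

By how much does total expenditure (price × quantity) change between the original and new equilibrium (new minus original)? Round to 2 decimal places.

Initially, 32306 - 3P = 6P - 19354, so 51660 = 9P and P = 5740, Q = 15086.
With the change applied: demand Qd = 40329 - 3P, supply Qs = 6P - 22783.
Equate the new curves: 40329 - 3P = 6P - 22783, giving 63112 = 9P, P = 63112/9 ≈ 7012.4444, Q = 57875/3 ≈ 19291.6667.
Expenditure moves from 5740×15086 = 86593640 to 7012.4444×19291.6667 = 135281740.7407; change = +48688100.74.

+48688100.74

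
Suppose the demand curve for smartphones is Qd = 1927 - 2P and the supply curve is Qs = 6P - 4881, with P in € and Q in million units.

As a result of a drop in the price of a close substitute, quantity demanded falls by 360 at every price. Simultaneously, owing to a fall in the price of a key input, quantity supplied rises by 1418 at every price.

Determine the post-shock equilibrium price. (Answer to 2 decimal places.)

628.75

Solve the original market: 1927 - 2P = 6P - 4881, hence P = 851 and Q = 225.
The shock moves the curves to Qd = 1567 - 2P and Qs = 6P - 3463.
Setting them equal: 1567 - 2P = 6P - 3463 → 5030 = 8P, so P = 628.75 and Q = 309.5.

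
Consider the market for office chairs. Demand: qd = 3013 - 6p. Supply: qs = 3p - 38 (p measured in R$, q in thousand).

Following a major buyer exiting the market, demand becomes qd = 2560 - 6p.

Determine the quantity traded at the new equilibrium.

Initially, 3013 - 6p = 3p - 38, so 3051 = 9p and p = 339, q = 979.
With the change applied: demand qd = 2560 - 6p, supply qs = 3p - 38.
Clearing the new market: 2560 - 6p = 3p - 38, so p = 866/3 ≈ 288.6667 and q = 828.

828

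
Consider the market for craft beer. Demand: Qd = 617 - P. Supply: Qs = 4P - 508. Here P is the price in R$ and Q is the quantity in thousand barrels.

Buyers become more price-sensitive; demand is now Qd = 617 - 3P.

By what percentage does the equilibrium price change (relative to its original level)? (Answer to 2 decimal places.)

Original equilibrium: 617 - P = 4P - 508 gives 1125 = 5P, so P = 225 and Q = 392.
After the shift, demand is Qd = 617 - 3P and supply is Qs = 4P - 508.
Equate the new curves: 617 - 3P = 4P - 508, giving 1125 = 7P, P = 1125/7 ≈ 160.7143, Q = 944/7 ≈ 134.8571.
%ΔP = (160.7143 − 225) / 225 × 100 = -28.57%.

-28.57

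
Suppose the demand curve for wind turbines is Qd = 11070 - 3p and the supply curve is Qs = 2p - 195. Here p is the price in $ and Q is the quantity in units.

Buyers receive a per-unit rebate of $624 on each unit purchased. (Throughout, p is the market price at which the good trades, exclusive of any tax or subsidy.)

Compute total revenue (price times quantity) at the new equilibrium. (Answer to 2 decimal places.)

13294118.52

Original equilibrium: 11070 - 3p = 2p - 195 gives 11265 = 5p, so p = 2253 and Q = 4311.
Since buyers' out-of-pocket price is the market price minus the rebate, the effective demand curve becomes Qd = 12942 - 3p.
Equate the new curves: 12942 - 3p = 2p - 195, giving 13137 = 5p, p = 2627.4, Q = 5059.8.
New expenditure = 2627.4 × 5059.8 = 13294118.52.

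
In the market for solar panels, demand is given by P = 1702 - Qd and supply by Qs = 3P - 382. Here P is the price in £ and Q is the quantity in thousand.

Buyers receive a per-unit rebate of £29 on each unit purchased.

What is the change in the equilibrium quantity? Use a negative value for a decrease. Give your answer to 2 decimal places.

Original equilibrium: 1702 - P = 3P - 382 gives 2084 = 4P, so P = 521 and Q = 1181.
Since buyers' out-of-pocket price is the market price minus the rebate, the effective demand curve becomes Qd = 1731 - P.
Setting them equal: 1731 - P = 3P - 382 → 2113 = 4P, so P = 528.25 and Q = 1202.75.
ΔQ = 1202.75 − 1181 = +21.75.

+21.75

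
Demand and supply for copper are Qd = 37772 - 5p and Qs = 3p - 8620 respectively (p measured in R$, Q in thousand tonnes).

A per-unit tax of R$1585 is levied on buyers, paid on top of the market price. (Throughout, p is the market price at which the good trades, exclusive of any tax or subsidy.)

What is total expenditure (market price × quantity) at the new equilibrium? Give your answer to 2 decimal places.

27913217.92

Before the shock: 37772 - 5p = 3p - 8620 ⇒ 46392 = 8p ⇒ p = 5799, Q = 8777.
Since buyers pay the price plus the tax, the effective demand curve becomes Qd = 29847 - 5p.
New equilibrium: 29847 - 5p = 3p - 8620 ⇒ 38467 = 8p ⇒ p = 4808.375, Q = 5805.125.
New expenditure = 4808.375 × 5805.125 = 27913217.92.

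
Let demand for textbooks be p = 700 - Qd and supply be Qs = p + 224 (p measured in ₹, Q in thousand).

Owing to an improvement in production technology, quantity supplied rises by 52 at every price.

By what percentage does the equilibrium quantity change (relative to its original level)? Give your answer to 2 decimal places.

+5.63

Solve the original market: 700 - p = p + 224, hence p = 238 and Q = 462.
The shock moves the curves to Qd = 700 - p and Qs = p + 276.
Clearing the new market: 700 - p = p + 276, so p = 212 and Q = 488.
%ΔQ = (488 − 462) / 462 × 100 = +5.63%.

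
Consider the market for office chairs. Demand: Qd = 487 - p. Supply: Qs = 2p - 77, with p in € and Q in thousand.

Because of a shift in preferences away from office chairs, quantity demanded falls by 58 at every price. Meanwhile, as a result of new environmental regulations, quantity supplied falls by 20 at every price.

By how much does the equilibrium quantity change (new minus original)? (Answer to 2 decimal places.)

-45.33

Solve the original market: 487 - p = 2p - 77, hence p = 188 and Q = 299.
The shock moves the curves to Qd = 429 - p and Qs = 2p - 97.
Equate the new curves: 429 - p = 2p - 97, giving 526 = 3p, p = 526/3 ≈ 175.3333, Q = 761/3 ≈ 253.6667.
ΔQ = 253.6667 − 299 = -45.33.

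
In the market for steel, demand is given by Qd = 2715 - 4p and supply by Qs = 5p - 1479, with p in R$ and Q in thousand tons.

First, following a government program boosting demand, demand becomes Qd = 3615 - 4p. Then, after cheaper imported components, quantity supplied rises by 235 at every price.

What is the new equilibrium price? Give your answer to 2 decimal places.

539.89

Solve the original market: 2715 - 4p = 5p - 1479, hence p = 466 and Q = 851.
With the change applied: demand Qd = 3615 - 4p, supply Qs = 5p - 1244.
Clearing the new market: 3615 - 4p = 5p - 1244, so p = 4859/9 ≈ 539.8889 and Q = 13099/9 ≈ 1455.4444.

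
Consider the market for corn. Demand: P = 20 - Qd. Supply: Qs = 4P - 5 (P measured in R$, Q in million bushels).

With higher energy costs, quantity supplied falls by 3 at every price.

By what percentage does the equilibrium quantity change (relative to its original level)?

-4

Initially, 20 - P = 4P - 5, so 25 = 5P and P = 5, Q = 15.
The new curves are Qd = 20 - P (demand) and Qs = 4P - 8 (supply).
Equate the new curves: 20 - P = 4P - 8, giving 28 = 5P, P = 5.6, Q = 14.4.
%ΔQ = (14.4 − 15) / 15 × 100 = -4%.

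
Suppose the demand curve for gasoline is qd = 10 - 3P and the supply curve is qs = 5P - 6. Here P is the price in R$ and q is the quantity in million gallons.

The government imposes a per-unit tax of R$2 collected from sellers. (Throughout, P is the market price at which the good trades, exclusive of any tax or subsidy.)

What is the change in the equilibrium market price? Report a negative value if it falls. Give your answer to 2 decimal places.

Before the shock: 10 - 3P = 5P - 6 ⇒ 16 = 8P ⇒ P = 2, q = 4.
Since sellers keep the price net of the tax, the effective supply curve becomes qs = 5P - 16.
Equate the new curves: 10 - 3P = 5P - 16, giving 26 = 8P, P = 3.25, q = 0.25.
ΔP = 3.25 − 2 = +1.25.

+1.25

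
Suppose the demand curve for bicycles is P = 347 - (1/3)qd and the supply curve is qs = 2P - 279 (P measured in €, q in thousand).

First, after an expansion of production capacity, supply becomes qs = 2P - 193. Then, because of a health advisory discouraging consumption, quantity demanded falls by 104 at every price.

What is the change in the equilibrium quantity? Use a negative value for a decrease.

+10

Before the shock: 1041 - 3P = 2P - 279 ⇒ 1320 = 5P ⇒ P = 264, q = 249.
The new curves are qd = 937 - 3P (demand) and qs = 2P - 193 (supply).
Clearing the new market: 937 - 3P = 2P - 193, so P = 226 and q = 259.
Δq = 259 − 249 = +10.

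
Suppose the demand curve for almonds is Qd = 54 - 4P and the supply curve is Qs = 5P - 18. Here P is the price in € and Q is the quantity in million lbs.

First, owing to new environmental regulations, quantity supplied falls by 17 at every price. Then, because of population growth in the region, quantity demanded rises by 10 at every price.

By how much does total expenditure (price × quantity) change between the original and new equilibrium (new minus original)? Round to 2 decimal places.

+44.00

Solve the original market: 54 - 4P = 5P - 18, hence P = 8 and Q = 22.
The shock moves the curves to Qd = 64 - 4P and Qs = 5P - 35.
New equilibrium: 64 - 4P = 5P - 35 ⇒ 99 = 9P ⇒ P = 11, Q = 20.
Expenditure moves from 8×22 = 176 to 11×20 = 220; change = +44.00.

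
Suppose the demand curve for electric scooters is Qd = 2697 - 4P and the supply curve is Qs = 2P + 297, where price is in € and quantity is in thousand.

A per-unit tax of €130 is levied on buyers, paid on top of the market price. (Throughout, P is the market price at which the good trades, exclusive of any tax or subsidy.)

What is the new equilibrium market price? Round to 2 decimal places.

313.33

Initially, 2697 - 4P = 2P + 297, so 2400 = 6P and P = 400, Q = 1097.
Since buyers pay the price plus the tax, the effective demand curve becomes Qd = 2177 - 4P.
Clearing the new market: 2177 - 4P = 2P + 297, so P = 940/3 ≈ 313.3333 and Q = 2771/3 ≈ 923.6667.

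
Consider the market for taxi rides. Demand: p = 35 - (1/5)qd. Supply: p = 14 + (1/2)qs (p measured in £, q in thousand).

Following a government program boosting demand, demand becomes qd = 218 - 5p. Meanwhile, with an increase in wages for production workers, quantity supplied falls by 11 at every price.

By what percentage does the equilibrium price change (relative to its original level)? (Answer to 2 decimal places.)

+26.60

Original equilibrium: 175 - 5p = 2p - 28 gives 203 = 7p, so p = 29 and q = 30.
The new curves are qd = 218 - 5p (demand) and qs = 2p - 39 (supply).
Clearing the new market: 218 - 5p = 2p - 39, so p = 257/7 ≈ 36.7143 and q = 241/7 ≈ 34.4286.
%Δp = (36.7143 − 29) / 29 × 100 = +26.60%.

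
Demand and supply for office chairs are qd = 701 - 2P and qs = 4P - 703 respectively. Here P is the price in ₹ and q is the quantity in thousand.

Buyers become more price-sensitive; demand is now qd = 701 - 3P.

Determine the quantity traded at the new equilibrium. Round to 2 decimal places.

99.29

Initially, 701 - 2P = 4P - 703, so 1404 = 6P and P = 234, q = 233.
The new curves are qd = 701 - 3P (demand) and qs = 4P - 703 (supply).
Equate the new curves: 701 - 3P = 4P - 703, giving 1404 = 7P, P = 1404/7 ≈ 200.5714, q = 695/7 ≈ 99.2857.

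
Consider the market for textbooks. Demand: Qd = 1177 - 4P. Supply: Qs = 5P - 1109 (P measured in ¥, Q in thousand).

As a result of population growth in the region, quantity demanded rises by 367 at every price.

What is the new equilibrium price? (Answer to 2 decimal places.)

Solve the original market: 1177 - 4P = 5P - 1109, hence P = 254 and Q = 161.
With the change applied: demand Qd = 1544 - 4P, supply Qs = 5P - 1109.
Equate the new curves: 1544 - 4P = 5P - 1109, giving 2653 = 9P, P = 2653/9 ≈ 294.7778, Q = 3284/9 ≈ 364.8889.

294.78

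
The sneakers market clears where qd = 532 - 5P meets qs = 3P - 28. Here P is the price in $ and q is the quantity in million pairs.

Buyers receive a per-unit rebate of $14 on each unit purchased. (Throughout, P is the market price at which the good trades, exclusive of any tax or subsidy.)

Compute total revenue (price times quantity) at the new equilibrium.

Before the shock: 532 - 5P = 3P - 28 ⇒ 560 = 8P ⇒ P = 70, q = 182.
Since buyers' out-of-pocket price is the market price minus the rebate, the effective demand curve becomes qd = 602 - 5P.
Clearing the new market: 602 - 5P = 3P - 28, so P = 78.75 and q = 208.25.
New expenditure = 78.75 × 208.25 = 16399.6875.

16399.6875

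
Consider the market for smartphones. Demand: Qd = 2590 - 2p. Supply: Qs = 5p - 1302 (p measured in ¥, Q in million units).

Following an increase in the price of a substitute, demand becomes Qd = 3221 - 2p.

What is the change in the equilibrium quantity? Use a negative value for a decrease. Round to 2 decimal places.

+450.71

Before the shock: 2590 - 2p = 5p - 1302 ⇒ 3892 = 7p ⇒ p = 556, Q = 1478.
The shock moves the curves to Qd = 3221 - 2p and Qs = 5p - 1302.
New equilibrium: 3221 - 2p = 5p - 1302 ⇒ 4523 = 7p ⇒ p = 4523/7 ≈ 646.1429, Q = 13501/7 ≈ 1928.7143.
ΔQ = 1928.7143 − 1478 = +450.71.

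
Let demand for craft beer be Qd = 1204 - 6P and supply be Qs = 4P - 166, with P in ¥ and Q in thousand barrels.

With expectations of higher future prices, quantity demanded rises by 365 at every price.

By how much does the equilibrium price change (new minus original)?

+36.5

Initially, 1204 - 6P = 4P - 166, so 1370 = 10P and P = 137, Q = 382.
After the shift, demand is Qd = 1569 - 6P and supply is Qs = 4P - 166.
Setting them equal: 1569 - 6P = 4P - 166 → 1735 = 10P, so P = 173.5 and Q = 528.
ΔP = 173.5 − 137 = +36.5.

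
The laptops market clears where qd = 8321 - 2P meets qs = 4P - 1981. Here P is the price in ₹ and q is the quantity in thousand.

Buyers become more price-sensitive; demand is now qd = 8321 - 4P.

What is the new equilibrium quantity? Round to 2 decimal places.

3170.00

Before the shock: 8321 - 2P = 4P - 1981 ⇒ 10302 = 6P ⇒ P = 1717, q = 4887.
With the change applied: demand qd = 8321 - 4P, supply qs = 4P - 1981.
Clearing the new market: 8321 - 4P = 4P - 1981, so P = 1287.75 and q = 3170.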